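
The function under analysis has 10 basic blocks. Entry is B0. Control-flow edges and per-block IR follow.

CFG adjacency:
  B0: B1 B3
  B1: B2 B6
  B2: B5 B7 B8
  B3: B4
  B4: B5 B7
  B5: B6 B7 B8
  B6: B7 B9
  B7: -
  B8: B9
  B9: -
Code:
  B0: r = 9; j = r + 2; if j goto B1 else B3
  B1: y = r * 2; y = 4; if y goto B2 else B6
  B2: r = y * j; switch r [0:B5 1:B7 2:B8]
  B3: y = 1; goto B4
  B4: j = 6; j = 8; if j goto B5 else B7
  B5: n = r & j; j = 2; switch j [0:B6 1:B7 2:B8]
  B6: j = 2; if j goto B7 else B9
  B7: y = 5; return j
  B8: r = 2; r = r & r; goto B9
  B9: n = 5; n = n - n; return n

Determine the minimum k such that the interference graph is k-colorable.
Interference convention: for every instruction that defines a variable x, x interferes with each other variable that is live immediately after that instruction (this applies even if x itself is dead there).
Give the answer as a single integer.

Answer: 3

Working:
Per-block:
  B0 def {j,r} use ∅
  B1 def {y} use {r}
  B2 def {r} use {j,y}
  B3 def {y} use ∅
  B4 def {j} use ∅
  B5 def {j,n} use {j,r}
  B6 def {j} use ∅
  B7 def {y} use {j}
  B8 def {r} use ∅
  B9 def {n} use ∅

Liveness:
  B0: in=∅ out={j,r}
  B1: in={j,r} out={j,y}
  B2: in={j,y} out={j,r}
  B3: in={r} out={r}
  B4: in={r} out={j,r}
  B5: in={j,r} out={j}
  B6: in=∅ out={j}
  B7: in={j} out=∅
  B8: in=∅ out=∅
  B9: in=∅ out=∅

Interference:
  j — {r,y}
  n — ∅
  r — {j,y}
  y — {j,r}

Chromatic number:
  {j,r,y} pairwise interfere (3-clique) ⇒ χ ≥ 3
  assign j→R0 n→R0 r→R1 y→R2 — no edge inside a register ⇒ χ ≤ 3
  χ = 3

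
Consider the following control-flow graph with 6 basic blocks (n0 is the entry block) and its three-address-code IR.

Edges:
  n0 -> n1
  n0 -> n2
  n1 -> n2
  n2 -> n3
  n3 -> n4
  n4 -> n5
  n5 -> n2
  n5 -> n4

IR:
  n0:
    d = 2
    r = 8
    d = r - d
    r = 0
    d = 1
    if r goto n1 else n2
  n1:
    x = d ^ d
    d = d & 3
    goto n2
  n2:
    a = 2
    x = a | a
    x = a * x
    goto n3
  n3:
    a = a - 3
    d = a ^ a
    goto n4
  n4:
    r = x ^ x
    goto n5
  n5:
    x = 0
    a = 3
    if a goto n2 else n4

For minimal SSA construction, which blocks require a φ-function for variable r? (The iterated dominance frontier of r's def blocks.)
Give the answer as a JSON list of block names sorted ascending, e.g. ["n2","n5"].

idom tree: n1←n0 n2←n0 n3←n2 n4←n3 n5←n4
Dom∩ at merges:
  n2: preds {n0,n1,n5}: {n0} ∩ {n0,n1} ∩ {n0,n2,n3,n4,n5} = {n0}; idom=n0
  n4: preds {n3,n5}: {n0,n2,n3} ∩ {n0,n2,n3,n4,n5} = {n0,n2,n3}; idom=n3

DF walk-up:
  n2←n0: walk · to n0
  n2←n1: walk n1 to n0
  n2←n5: walk n5→n4→n3→n2 to n0
  n4←n3: walk · to n3
  n4←n5: walk n5→n4 to n3
  DF(n0)=∅
  DF(n1)={n2}
  DF(n2)={n2}
  DF(n3)={n2}
  DF(n4)={n2,n4}
  DF(n5)={n2,n4}

φ for r: defs {n0,n4}
  DF⁺ = {n2,n4}

Answer: ["n2", "n4"]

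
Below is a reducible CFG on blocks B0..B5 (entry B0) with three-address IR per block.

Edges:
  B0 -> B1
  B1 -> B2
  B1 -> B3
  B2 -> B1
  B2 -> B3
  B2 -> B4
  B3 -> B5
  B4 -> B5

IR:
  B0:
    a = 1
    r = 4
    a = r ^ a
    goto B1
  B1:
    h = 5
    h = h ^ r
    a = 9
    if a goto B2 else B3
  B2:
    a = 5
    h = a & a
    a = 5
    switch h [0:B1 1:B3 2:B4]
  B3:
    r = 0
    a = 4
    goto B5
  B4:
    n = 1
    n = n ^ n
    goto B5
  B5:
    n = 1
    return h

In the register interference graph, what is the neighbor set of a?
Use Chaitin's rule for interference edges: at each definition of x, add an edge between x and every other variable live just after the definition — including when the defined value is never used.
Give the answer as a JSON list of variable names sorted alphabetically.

Block summaries:
  B0: def={a,r} ue=∅
  B1: def={a,h} ue={r}
  B2: def={a,h} ue=∅
  B3: def={a,r} ue=∅
  B4: def={n} ue=∅
  B5: def={n} ue={h}

Backward fixpoint:
  live B0: ∅→{r}
  live B1: {r}→{h,r}
  live B2: {r}→{h,r}
  live B3: {h}→{h}
  live B4: {h}→{h}
  live B5: {h}→∅

Conflict graph:
  a↔{h,r}
  h↔{a,n,r}
  n↔{h}
  r↔{a,h}

N(a) = ["h", "r"]

Answer: ["h", "r"]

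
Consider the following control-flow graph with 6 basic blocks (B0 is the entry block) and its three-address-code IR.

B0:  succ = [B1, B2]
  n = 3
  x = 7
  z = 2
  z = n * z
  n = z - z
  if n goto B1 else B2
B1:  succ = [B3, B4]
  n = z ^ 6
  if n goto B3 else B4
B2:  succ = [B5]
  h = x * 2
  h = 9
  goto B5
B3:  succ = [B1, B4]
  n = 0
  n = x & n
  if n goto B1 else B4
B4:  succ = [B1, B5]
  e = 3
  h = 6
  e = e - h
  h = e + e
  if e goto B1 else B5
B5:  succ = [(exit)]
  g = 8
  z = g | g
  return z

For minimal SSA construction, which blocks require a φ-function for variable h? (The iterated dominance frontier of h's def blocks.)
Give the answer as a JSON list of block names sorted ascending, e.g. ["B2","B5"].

Answer: ["B1", "B5"]

Working:
idom tree: B1←B0 B2←B0 B3←B1 B4←B1 B5←B0
Dom∩ at merges:
  B1: preds {B0,B3,B4}: {B0} ∩ {B0,B1,B3} ∩ {B0,B1,B4} = {B0}; idom=B0
  B4: preds {B1,B3}: {B0,B1} ∩ {B0,B1,B3} = {B0,B1}; idom=B1
  B5: preds {B2,B4}: {B0,B2} ∩ {B0,B1,B4} = {B0}; idom=B0

DF walk-up:
  B1←B0: walk · to B0
  B1←B3: walk B3→B1 to B0
  B1←B4: walk B4→B1 to B0
  B4←B1: walk · to B1
  B4←B3: walk B3 to B1
  B5←B2: walk B2 to B0
  B5←B4: walk B4→B1 to B0
  B0 → ∅
  B1 → {B1,B5}
  B2 → {B5}
  B3 → {B1,B4}
  B4 → {B1,B5}
  B5 → ∅

φ for h: defs {B2,B4}
  DF⁺ = {B1,B5}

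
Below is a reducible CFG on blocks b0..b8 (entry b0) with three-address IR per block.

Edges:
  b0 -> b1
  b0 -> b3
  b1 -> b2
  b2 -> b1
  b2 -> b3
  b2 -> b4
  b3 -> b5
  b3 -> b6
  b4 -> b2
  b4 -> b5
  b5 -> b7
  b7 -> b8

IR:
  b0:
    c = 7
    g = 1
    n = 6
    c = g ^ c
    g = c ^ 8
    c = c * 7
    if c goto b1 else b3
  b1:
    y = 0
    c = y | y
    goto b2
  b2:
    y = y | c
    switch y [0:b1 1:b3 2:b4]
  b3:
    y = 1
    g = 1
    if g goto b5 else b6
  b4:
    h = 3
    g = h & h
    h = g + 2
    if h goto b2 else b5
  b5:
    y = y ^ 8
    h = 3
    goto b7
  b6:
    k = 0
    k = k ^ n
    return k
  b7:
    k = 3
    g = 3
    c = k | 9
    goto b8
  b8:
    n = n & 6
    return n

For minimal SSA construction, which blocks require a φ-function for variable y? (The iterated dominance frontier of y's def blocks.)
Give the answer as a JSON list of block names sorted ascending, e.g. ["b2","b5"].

idom tree: b1←b0 b2←b1 b3←b0 b4←b2 b5←b0 b6←b3 b7←b5 b8←b7
Join-block Dom:
  b1: preds {b0,b2}: {b0} ∩ {b0,b1,b2} = {b0}; idom=b0
  b2: preds {b1,b4}: {b0,b1} ∩ {b0,b1,b2,b4} = {b0,b1}; idom=b1
  b3: preds {b0,b2}: {b0} ∩ {b0,b1,b2} = {b0}; idom=b0
  b5: preds {b3,b4}: {b0,b3} ∩ {b0,b1,b2,b4} = {b0}; idom=b0

DF derivation:
  b1←b0: walk · to b0
  b1←b2: walk b2→b1 to b0
  b2←b1: walk · to b1
  b2←b4: walk b4→b2 to b1
  b3←b0: walk · to b0
  b3←b2: walk b2→b1 to b0
  b5←b3: walk b3 to b0
  b5←b4: walk b4→b2→b1 to b0
  b0: DF=∅
  b1: DF={b1,b3,b5}
  b2: DF={b1,b2,b3,b5}
  b3: DF={b5}
  b4: DF={b2,b5}
  b5: DF=∅
  b6: DF=∅
  b7: DF=∅
  b8: DF=∅

φ for y: defs {b1,b2,b3,b5}
  DF⁺ = {b1,b2,b3,b5}

Answer: ["b1", "b2", "b3", "b5"]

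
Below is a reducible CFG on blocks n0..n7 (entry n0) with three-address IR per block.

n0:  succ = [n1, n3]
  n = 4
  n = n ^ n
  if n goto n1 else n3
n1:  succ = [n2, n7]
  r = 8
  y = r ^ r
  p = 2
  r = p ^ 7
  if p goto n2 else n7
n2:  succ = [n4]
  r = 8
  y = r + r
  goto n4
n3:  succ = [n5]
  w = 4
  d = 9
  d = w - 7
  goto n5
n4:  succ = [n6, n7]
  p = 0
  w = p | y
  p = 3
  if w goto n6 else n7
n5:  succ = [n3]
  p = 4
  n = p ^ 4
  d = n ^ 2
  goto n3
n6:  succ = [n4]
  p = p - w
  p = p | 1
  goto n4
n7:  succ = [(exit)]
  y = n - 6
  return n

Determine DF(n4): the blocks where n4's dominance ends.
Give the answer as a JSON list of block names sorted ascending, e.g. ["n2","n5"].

idom tree: n1←n0 n2←n1 n3←n0 n4←n2 n5←n3 n6←n4 n7←n1
Join-block Dom:
  n3: preds {n0,n5}: {n0} ∩ {n0,n3,n5} = {n0}; idom=n0
  n4: preds {n2,n6}: {n0,n1,n2} ∩ {n0,n1,n2,n4,n6} = {n0,n1,n2}; idom=n2
  n7: preds {n1,n4}: {n0,n1} ∩ {n0,n1,n2,n4} = {n0,n1}; idom=n1

DF derivation:
  n3←n0: walk · to n0
  n3←n5: walk n5→n3 to n0
  n4←n2: walk · to n2
  n4←n6: walk n6→n4 to n2
  n7←n1: walk · to n1
  n7←n4: walk n4→n2 to n1
  n0: DF=∅
  n1: DF=∅
  n2: DF={n7}
  n3: DF={n3}
  n4: DF={n4,n7}
  n5: DF={n3}
  n6: DF={n4}
  n7: DF=∅

DF(n4) = ["n4", "n7"]

Answer: ["n4", "n7"]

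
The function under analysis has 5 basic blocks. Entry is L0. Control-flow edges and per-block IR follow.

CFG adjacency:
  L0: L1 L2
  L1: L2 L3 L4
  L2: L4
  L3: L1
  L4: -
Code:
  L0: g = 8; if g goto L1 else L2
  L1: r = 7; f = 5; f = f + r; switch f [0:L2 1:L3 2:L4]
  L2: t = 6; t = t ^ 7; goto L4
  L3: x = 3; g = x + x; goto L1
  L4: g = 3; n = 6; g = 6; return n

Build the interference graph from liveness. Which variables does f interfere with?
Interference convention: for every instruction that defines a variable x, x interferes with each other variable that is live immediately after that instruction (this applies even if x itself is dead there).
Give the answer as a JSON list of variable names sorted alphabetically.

Answer: ["r"]

Working:
Per-block:
  L0: def={g} ue=∅
  L1: def={f,r} ue=∅
  L2: def={t} ue=∅
  L3: def={g,x} ue=∅
  L4: def={g,n} ue=∅

Live sets:
  L0: in=∅ out=∅
  L1: in=∅ out=∅
  L2: in=∅ out=∅
  L3: in=∅ out=∅
  L4: in=∅ out=∅

Interfere edges:
  f↔{r}
  g↔{n}
  n↔{g}
  r↔{f}
  t↔∅
  x↔∅

N(f) = ["r"]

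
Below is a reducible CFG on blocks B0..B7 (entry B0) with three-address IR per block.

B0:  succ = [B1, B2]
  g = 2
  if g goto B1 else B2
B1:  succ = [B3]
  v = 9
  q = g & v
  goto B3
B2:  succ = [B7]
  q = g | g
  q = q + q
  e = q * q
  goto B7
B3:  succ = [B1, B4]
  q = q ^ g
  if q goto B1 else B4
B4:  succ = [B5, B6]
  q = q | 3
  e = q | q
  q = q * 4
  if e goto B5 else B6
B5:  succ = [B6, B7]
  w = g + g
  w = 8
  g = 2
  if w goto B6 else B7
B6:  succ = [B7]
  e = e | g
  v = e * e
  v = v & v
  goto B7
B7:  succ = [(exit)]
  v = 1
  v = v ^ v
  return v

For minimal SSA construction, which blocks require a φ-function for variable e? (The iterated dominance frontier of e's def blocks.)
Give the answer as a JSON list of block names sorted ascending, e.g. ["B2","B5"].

Answer: ["B7"]

Derivation:
idom tree: B1←B0 B2←B0 B3←B1 B4←B3 B5←B4 B6←B4 B7←B0
Join-block Dom:
  B1: preds {B0,B3}: {B0} ∩ {B0,B1,B3} = {B0}; idom=B0
  B6: preds {B4,B5}: {B0,B1,B3,B4} ∩ {B0,B1,B3,B4,B5} = {B0,B1,B3,B4}; idom=B4
  B7: preds {B2,B5,B6}: {B0,B2} ∩ {B0,B1,B3,B4,B5} ∩ {B0,B1,B3,B4,B6} = {B0}; idom=B0

DF walk-up:
  B1←B0: walk · to B0
  B1←B3: walk B3→B1 to B0
  B6←B4: walk · to B4
  B6←B5: walk B5 to B4
  B7←B2: walk B2 to B0
  B7←B5: walk B5→B4→B3→B1 to B0
  B7←B6: walk B6→B4→B3→B1 to B0
  DF(B0)=∅
  DF(B1)={B1,B7}
  DF(B2)={B7}
  DF(B3)={B1,B7}
  DF(B4)={B7}
  DF(B5)={B6,B7}
  DF(B6)={B7}
  DF(B7)=∅

φ for e: defs {B2,B4,B6}
  DF⁺ = {B7}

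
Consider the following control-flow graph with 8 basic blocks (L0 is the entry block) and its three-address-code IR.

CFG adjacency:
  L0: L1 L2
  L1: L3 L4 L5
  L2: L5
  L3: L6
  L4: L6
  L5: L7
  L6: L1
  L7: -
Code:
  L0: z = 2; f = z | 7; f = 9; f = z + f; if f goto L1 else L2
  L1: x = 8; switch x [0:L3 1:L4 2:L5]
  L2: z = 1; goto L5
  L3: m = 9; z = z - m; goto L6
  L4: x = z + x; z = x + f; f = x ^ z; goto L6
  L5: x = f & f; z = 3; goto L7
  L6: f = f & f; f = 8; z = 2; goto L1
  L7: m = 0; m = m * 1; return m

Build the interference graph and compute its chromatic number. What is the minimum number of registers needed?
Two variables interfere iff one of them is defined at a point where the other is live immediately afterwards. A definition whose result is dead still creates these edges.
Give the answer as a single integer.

Block summaries:
  L0: def={f,z} ue=∅
  L1: def={x} ue=∅
  L2: def={z} ue=∅
  L3: def={m,z} ue={z}
  L4: def={f,x,z} ue={f,x,z}
  L5: def={x,z} ue={f}
  L6: def={f,z} ue={f}
  L7: def={m} ue=∅

Liveness:
  L0 li=∅ lo={f,z}
  L1 li={f,z} lo={f,x,z}
  L2 li={f} lo={f}
  L3 li={f,z} lo={f}
  L4 li={f,x,z} lo={f}
  L5 li={f} lo=∅
  L6 li={f} lo={f,z}
  L7 li=∅ lo=∅

Interfere edges:
  f — {m,x,z}
  m — {f,z}
  x — {f,z}
  z — {f,m,x}

Chromatic number:
  {f,m,z} pairwise interfere (3-clique) ⇒ χ ≥ 3
  assign f→R0 m→R2 x→R2 z→R1 — no edge inside a register ⇒ χ ≤ 3
  χ = 3

Answer: 3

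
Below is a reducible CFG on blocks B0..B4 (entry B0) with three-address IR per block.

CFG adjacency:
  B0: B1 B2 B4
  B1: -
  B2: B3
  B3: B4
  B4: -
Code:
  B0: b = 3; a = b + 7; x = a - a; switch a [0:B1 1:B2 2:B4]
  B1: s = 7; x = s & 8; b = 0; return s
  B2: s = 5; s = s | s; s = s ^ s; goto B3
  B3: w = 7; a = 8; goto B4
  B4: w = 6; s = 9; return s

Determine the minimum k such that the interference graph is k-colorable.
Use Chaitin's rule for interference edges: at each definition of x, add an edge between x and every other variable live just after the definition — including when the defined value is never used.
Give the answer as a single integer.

Answer: 2

Derivation:
Block summaries:
  B0 def {a,b,x} use ∅
  B1 def {b,s,x} use ∅
  B2 def {s} use ∅
  B3 def {a,w} use ∅
  B4 def {s,w} use ∅

Liveness:
  live B0: ∅→∅
  live B1: ∅→∅
  live B2: ∅→∅
  live B3: ∅→∅
  live B4: ∅→∅

Interference:
  a: {x}
  b: {s}
  s: {b,x}
  w: ∅
  x: {a,s}

Chromatic number:
  {a,x} pairwise interfere (2-clique) ⇒ χ ≥ 2
  2-colouring: r0={a,s,w}  r1={b,x}
  χ = 2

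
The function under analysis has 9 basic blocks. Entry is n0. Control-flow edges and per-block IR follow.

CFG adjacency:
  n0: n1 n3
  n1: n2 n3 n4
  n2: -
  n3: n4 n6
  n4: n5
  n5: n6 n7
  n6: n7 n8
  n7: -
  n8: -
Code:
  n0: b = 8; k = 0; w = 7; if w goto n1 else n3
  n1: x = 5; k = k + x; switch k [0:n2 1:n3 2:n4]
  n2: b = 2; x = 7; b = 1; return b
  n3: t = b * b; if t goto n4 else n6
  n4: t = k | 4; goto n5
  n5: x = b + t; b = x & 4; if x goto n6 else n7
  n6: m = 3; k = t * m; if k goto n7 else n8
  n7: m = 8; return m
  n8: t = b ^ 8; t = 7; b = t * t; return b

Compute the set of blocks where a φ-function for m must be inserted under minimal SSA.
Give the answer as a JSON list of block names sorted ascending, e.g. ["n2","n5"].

idom tree: n1←n0 n2←n1 n3←n0 n4←n0 n5←n4 n6←n0 n7←n0 n8←n6
Dom at joins:
  n3: preds {n0,n1}: {n0} ∩ {n0,n1} = {n0}; idom=n0
  n4: preds {n1,n3}: {n0,n1} ∩ {n0,n3} = {n0}; idom=n0
  n6: preds {n3,n5}: {n0,n3} ∩ {n0,n4,n5} = {n0}; idom=n0
  n7: preds {n5,n6}: {n0,n4,n5} ∩ {n0,n6} = {n0}; idom=n0

Frontier:
  n3←n0: walk · to n0
  n3←n1: walk n1 to n0
  n4←n1: walk n1 to n0
  n4←n3: walk n3 to n0
  n6←n3: walk n3 to n0
  n6←n5: walk n5→n4 to n0
  n7←n5: walk n5→n4 to n0
  n7←n6: walk n6 to n0
  n0 → ∅
  n1 → {n3,n4}
  n2 → ∅
  n3 → {n4,n6}
  n4 → {n6,n7}
  n5 → {n6,n7}
  n6 → {n7}
  n7 → ∅
  n8 → ∅

φ for m: defs {n6,n7}
  DF⁺ = {n7}

Answer: ["n7"]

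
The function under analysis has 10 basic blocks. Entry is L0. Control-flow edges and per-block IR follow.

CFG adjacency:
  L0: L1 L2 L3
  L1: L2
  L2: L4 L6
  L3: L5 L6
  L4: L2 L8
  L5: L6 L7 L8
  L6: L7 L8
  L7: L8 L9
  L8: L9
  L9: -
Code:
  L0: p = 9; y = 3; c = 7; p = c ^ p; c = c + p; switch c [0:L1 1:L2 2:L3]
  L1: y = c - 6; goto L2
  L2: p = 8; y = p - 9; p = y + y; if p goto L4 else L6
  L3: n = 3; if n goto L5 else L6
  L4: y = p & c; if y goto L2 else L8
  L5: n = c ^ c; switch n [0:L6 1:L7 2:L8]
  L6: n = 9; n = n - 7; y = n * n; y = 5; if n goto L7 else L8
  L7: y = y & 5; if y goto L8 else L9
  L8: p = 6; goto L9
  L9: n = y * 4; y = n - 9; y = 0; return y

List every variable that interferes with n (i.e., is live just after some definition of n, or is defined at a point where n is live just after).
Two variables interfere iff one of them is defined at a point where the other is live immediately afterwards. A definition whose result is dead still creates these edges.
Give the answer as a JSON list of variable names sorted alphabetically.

Block summaries:
  L0: def={c,p,y} ue=∅
  L1: def={y} ue={c}
  L2: def={p,y} ue=∅
  L3: def={n} ue=∅
  L4: def={y} ue={c,p}
  L5: def={n} ue={c}
  L6: def={n,y} ue=∅
  L7: def={y} ue={y}
  L8: def={p} ue=∅
  L9: def={n,y} ue={y}

Backward fixpoint:
  L0: in=∅ out={c,y}
  L1: in={c} out={c}
  L2: in={c} out={c,p}
  L3: in={c,y} out={c,y}
  L4: in={c,p} out={c,y}
  L5: in={c,y} out={y}
  L6: in=∅ out={y}
  L7: in={y} out={y}
  L8: in={y} out={y}
  L9: in={y} out=∅

Conflict graph:
  c — {n,p,y}
  n — {c,y}
  p — {c,y}
  y — {c,n,p}

N(n) = ["c", "y"]

Answer: ["c", "y"]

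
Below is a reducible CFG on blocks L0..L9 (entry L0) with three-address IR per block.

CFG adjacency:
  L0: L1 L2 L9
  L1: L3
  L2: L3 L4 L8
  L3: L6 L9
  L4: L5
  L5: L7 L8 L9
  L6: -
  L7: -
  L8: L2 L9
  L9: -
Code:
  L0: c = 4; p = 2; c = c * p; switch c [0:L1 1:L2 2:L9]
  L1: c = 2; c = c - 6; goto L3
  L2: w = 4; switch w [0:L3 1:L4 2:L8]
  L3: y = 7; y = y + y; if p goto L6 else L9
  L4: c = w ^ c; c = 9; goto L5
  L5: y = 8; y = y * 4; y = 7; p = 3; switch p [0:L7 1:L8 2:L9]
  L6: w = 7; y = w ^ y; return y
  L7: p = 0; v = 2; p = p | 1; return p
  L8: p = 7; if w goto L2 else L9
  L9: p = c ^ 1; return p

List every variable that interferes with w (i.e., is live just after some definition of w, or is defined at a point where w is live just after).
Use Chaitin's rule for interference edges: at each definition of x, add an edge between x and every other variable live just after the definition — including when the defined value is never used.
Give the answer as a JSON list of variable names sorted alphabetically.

Answer: ["c", "p", "y"]

Analysis:
def/use:
  L0: {c,p} / ∅
  L1: {c} / ∅
  L2: {w} / ∅
  L3: {y} / {p}
  L4: {c} / {c,w}
  L5: {p,y} / ∅
  L6: {w,y} / {y}
  L7: {p,v} / ∅
  L8: {p} / {w}
  L9: {p} / {c}

Backward fixpoint:
  L0: in=∅ out={c,p}
  L1: in={p} out={c,p}
  L2: in={c,p} out={c,p,w}
  L3: in={c,p} out={c,y}
  L4: in={c,w} out={c,w}
  L5: in={c,w} out={c,w}
  L6: in={y} out=∅
  L7: in=∅ out=∅
  L8: in={c,w} out={c,p}
  L9: in={c} out=∅

Interference:
  c↔{p,w,y}
  p↔{c,v,w,y}
  v↔{p}
  w↔{c,p,y}
  y↔{c,p,w}

N(w) = ["c", "p", "y"]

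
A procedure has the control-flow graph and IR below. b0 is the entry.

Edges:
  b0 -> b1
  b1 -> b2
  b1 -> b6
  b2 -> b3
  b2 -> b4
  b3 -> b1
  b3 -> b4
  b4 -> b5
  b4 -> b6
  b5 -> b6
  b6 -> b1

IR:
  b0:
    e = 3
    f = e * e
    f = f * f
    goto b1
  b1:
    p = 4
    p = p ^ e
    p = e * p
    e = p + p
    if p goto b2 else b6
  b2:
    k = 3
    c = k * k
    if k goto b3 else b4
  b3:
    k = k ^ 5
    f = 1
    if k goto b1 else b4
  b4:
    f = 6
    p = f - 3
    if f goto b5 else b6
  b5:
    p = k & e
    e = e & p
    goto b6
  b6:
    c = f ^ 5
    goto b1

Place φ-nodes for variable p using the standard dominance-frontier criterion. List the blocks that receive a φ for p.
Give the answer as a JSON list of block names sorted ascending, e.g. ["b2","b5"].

idom tree: b1←b0 b2←b1 b3←b2 b4←b2 b5←b4 b6←b1
Dom∩ at merges:
  b1: preds {b0,b3,b6}: {b0} ∩ {b0,b1,b2,b3} ∩ {b0,b1,b6} = {b0}; idom=b0
  b4: preds {b2,b3}: {b0,b1,b2} ∩ {b0,b1,b2,b3} = {b0,b1,b2}; idom=b2
  b6: preds {b1,b4,b5}: {b0,b1} ∩ {b0,b1,b2,b4} ∩ {b0,b1,b2,b4,b5} = {b0,b1}; idom=b1

DF derivation:
  b1←b0: walk · to b0
  b1←b3: walk b3→b2→b1 to b0
  b1←b6: walk b6→b1 to b0
  b4←b2: walk · to b2
  b4←b3: walk b3 to b2
  b6←b1: walk · to b1
  b6←b4: walk b4→b2 to b1
  b6←b5: walk b5→b4→b2 to b1
  DF(b0)=∅
  DF(b1)={b1}
  DF(b2)={b1,b6}
  DF(b3)={b1,b4}
  DF(b4)={b6}
  DF(b5)={b6}
  DF(b6)={b1}

φ for p: defs {b1,b4,b5}
  DF⁺ = {b1,b6}

Answer: ["b1", "b6"]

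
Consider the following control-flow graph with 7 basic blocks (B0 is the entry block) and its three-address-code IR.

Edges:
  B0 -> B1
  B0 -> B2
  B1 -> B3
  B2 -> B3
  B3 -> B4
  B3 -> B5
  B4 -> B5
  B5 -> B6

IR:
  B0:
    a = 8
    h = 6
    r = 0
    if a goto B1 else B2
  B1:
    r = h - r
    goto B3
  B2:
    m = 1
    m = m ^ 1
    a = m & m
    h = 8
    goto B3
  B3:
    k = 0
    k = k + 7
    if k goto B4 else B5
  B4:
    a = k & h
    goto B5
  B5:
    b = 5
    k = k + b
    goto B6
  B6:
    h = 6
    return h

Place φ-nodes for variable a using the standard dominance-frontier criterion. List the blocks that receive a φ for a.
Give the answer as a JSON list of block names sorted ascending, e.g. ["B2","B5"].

Answer: ["B3", "B5"]

Analysis:
idom tree: B1←B0 B2←B0 B3←B0 B4←B3 B5←B3 B6←B5
Join-block Dom:
  B3: preds {B1,B2}: {B0,B1} ∩ {B0,B2} = {B0}; idom=B0
  B5: preds {B3,B4}: {B0,B3} ∩ {B0,B3,B4} = {B0,B3}; idom=B3

Frontier:
  B3←B1: walk B1 to B0
  B3←B2: walk B2 to B0
  B5←B3: walk · to B3
  B5←B4: walk B4 to B3
  B0: DF=∅
  B1: DF={B3}
  B2: DF={B3}
  B3: DF=∅
  B4: DF={B5}
  B5: DF=∅
  B6: DF=∅

φ for a: defs {B0,B2,B4}
  DF⁺ = {B3,B5}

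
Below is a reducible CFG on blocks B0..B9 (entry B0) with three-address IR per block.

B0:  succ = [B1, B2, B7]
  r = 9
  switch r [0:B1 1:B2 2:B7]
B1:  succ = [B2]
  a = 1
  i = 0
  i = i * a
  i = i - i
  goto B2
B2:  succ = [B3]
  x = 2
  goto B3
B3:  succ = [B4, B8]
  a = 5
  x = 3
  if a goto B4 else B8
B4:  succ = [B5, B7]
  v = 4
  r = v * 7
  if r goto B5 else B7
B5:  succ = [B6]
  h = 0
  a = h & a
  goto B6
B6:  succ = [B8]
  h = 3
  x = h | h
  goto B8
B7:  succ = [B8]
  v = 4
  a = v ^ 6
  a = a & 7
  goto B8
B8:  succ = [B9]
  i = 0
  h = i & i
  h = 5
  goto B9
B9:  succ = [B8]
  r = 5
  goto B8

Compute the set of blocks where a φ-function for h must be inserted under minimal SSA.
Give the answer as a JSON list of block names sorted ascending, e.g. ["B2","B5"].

idom tree: B1←B0 B2←B0 B3←B2 B4←B3 B5←B4 B6←B5 B7←B0 B8←B0 B9←B8
Join-block Dom:
  B2: preds {B0,B1}: {B0} ∩ {B0,B1} = {B0}; idom=B0
  B7: preds {B0,B4}: {B0} ∩ {B0,B2,B3,B4} = {B0}; idom=B0
  B8: preds {B3,B6,B7,B9}: {B0,B2,B3} ∩ {B0,B2,B3,B4,B5,B6} ∩ {B0,B7} ∩ {B0,B8,B9} = {B0}; idom=B0

Frontier:
  B2←B0: walk · to B0
  B2←B1: walk B1 to B0
  B7←B0: walk · to B0
  B7←B4: walk B4→B3→B2 to B0
  B8←B3: walk B3→B2 to B0
  B8←B6: walk B6→B5→B4→B3→B2 to B0
  B8←B7: walk B7 to B0
  B8←B9: walk B9→B8 to B0
  B0: DF=∅
  B1: DF={B2}
  B2: DF={B7,B8}
  B3: DF={B7,B8}
  B4: DF={B7,B8}
  B5: DF={B8}
  B6: DF={B8}
  B7: DF={B8}
  B8: DF={B8}
  B9: DF={B8}

φ for h: defs {B5,B6,B8}
  DF⁺ = {B8}

Answer: ["B8"]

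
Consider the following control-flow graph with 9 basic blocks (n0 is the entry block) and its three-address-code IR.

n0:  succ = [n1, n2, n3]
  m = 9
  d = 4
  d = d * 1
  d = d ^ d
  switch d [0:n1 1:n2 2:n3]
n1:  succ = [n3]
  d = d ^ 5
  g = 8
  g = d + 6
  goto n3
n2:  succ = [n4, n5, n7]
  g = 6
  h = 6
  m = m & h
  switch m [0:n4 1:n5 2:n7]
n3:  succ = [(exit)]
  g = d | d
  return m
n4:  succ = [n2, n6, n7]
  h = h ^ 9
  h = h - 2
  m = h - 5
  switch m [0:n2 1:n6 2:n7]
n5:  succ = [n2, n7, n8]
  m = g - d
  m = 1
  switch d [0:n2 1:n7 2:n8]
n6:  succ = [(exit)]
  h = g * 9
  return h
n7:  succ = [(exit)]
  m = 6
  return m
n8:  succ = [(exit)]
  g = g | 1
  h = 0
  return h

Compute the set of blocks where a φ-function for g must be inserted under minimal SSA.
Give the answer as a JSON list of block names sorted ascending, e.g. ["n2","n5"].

idom tree: n1←n0 n2←n0 n3←n0 n4←n2 n5←n2 n6←n4 n7←n2 n8←n5
Dom∩ at merges:
  n2: preds {n0,n4,n5}: {n0} ∩ {n0,n2,n4} ∩ {n0,n2,n5} = {n0}; idom=n0
  n3: preds {n0,n1}: {n0} ∩ {n0,n1} = {n0}; idom=n0
  n7: preds {n2,n4,n5}: {n0,n2} ∩ {n0,n2,n4} ∩ {n0,n2,n5} = {n0,n2}; idom=n2

DF walk-up:
  join n2 pred n0: · stop@n0
  join n2 pred n4: n4→n2 stop@n0
  join n2 pred n5: n5→n2 stop@n0
  join n3 pred n0: · stop@n0
  join n3 pred n1: n1 stop@n0
  join n7 pred n2: · stop@n2
  join n7 pred n4: n4 stop@n2
  join n7 pred n5: n5 stop@n2
  n0: DF=∅
  n1: DF={n3}
  n2: DF={n2}
  n3: DF=∅
  n4: DF={n2,n7}
  n5: DF={n2,n7}
  n6: DF=∅
  n7: DF=∅
  n8: DF=∅

φ for g: defs {n1,n2,n3,n8}
  DF⁺ = {n2,n3}

Answer: ["n2", "n3"]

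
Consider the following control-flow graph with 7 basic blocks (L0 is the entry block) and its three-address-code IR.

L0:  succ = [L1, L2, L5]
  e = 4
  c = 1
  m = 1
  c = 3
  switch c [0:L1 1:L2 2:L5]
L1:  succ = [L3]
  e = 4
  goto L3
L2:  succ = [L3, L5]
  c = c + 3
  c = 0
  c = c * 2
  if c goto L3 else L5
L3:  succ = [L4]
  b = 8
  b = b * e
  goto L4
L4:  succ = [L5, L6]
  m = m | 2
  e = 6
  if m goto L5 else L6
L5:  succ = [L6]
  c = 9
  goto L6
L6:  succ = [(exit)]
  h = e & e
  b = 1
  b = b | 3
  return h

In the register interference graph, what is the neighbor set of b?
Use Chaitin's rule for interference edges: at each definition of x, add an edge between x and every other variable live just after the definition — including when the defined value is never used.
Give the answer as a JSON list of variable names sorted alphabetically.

Answer: ["e", "h", "m"]

Derivation:
Block summaries:
  L0 def {c,e,m} use ∅
  L1 def {e} use ∅
  L2 def {c} use {c}
  L3 def {b} use {e}
  L4 def {e,m} use {m}
  L5 def {c} use ∅
  L6 def {b,h} use {e}

Live sets:
  L0 li=∅ lo={c,e,m}
  L1 li={m} lo={e,m}
  L2 li={c,e,m} lo={e,m}
  L3 li={e,m} lo={m}
  L4 li={m} lo={e}
  L5 li={e} lo={e}
  L6 li={e} lo=∅

Interfere edges:
  b: {e,h,m}
  c: {e,m}
  e: {b,c,m}
  h: {b}
  m: {b,c,e}

N(b) = ["e", "h", "m"]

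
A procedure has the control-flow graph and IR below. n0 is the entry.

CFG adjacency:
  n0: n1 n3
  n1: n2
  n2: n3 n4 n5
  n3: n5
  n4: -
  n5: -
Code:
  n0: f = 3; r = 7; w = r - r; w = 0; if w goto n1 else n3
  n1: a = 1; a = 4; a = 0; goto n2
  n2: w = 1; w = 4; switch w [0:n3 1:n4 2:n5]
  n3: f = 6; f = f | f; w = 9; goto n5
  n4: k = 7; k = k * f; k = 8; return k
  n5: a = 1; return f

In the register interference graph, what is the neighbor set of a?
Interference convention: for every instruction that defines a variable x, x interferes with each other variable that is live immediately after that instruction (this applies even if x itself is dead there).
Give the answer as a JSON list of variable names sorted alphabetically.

Answer: ["f"]

Analysis:
def/use:
  n0: {f,r,w} / ∅
  n1: {a} / ∅
  n2: {w} / ∅
  n3: {f,w} / ∅
  n4: {k} / {f}
  n5: {a} / {f}

Live sets:
  n0 li=∅ lo={f}
  n1 li={f} lo={f}
  n2 li={f} lo={f}
  n3 li=∅ lo={f}
  n4 li={f} lo=∅
  n5 li={f} lo=∅

Conflict graph:
  a↔{f}
  f↔{a,k,r,w}
  k↔{f}
  r↔{f}
  w↔{f}

N(a) = ["f"]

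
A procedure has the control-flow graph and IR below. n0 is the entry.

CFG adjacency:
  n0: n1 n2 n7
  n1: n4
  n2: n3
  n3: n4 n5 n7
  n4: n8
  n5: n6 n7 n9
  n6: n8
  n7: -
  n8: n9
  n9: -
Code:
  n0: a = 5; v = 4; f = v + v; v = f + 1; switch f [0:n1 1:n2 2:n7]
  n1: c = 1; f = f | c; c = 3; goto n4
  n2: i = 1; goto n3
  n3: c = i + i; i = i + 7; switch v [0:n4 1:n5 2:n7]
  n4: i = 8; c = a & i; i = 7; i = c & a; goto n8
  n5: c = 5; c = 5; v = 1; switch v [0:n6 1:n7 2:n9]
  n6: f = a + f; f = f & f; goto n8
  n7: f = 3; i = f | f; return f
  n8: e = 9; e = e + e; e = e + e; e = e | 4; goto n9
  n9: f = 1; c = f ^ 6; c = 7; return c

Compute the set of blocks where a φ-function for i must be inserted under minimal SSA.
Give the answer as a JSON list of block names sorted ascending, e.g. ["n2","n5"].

idom tree: n1←n0 n2←n0 n3←n2 n4←n0 n5←n3 n6←n5 n7←n0 n8←n0 n9←n0
Dom∩ at merges:
  n4: preds {n1,n3}: {n0,n1} ∩ {n0,n2,n3} = {n0}; idom=n0
  n7: preds {n0,n3,n5}: {n0} ∩ {n0,n2,n3} ∩ {n0,n2,n3,n5} = {n0}; idom=n0
  n8: preds {n4,n6}: {n0,n4} ∩ {n0,n2,n3,n5,n6} = {n0}; idom=n0
  n9: preds {n5,n8}: {n0,n2,n3,n5} ∩ {n0,n8} = {n0}; idom=n0

DF derivation:
  n4←n1: walk n1 to n0
  n4←n3: walk n3→n2 to n0
  n7←n0: walk · to n0
  n7←n3: walk n3→n2 to n0
  n7←n5: walk n5→n3→n2 to n0
  n8←n4: walk n4 to n0
  n8←n6: walk n6→n5→n3→n2 to n0
  n9←n5: walk n5→n3→n2 to n0
  n9←n8: walk n8 to n0
  n0 → ∅
  n1 → {n4}
  n2 → {n4,n7,n8,n9}
  n3 → {n4,n7,n8,n9}
  n4 → {n8}
  n5 → {n7,n8,n9}
  n6 → {n8}
  n7 → ∅
  n8 → {n9}
  n9 → ∅

φ for i: defs {n2,n3,n4,n7}
  DF⁺ = {n4,n7,n8,n9}

Answer: ["n4", "n7", "n8", "n9"]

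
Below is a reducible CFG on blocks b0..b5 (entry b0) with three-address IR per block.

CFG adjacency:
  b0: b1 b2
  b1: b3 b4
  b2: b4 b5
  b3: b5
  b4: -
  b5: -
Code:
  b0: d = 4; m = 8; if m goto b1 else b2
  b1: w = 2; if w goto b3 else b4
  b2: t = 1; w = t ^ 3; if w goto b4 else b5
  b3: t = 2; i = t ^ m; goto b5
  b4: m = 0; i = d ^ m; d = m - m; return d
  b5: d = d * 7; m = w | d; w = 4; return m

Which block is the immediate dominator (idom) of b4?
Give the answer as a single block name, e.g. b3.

Answer: b0

Analysis:
idom tree: b1←b0 b2←b0 b3←b1 b4←b0 b5←b0
Join-block Dom:
  b4: preds {b1,b2}: {b0,b1} ∩ {b0,b2} = {b0}; idom=b0
  b5: preds {b2,b3}: {b0,b2} ∩ {b0,b1,b3} = {b0}; idom=b0

idom(b4) = b0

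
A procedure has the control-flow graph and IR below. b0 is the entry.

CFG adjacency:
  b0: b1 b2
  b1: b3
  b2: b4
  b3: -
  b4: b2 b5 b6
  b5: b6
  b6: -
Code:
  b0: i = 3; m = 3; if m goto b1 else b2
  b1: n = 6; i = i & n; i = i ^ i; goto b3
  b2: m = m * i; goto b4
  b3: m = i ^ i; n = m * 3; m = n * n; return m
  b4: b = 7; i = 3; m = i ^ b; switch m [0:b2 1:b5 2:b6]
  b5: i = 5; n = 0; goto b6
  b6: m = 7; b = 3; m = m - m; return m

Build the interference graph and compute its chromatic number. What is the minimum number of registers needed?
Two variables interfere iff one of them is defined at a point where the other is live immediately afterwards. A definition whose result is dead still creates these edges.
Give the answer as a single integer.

Answer: 3

Working:
def/use:
  b0: {i,m} / ∅
  b1: {i,n} / {i}
  b2: {m} / {i,m}
  b3: {m,n} / {i}
  b4: {b,i,m} / ∅
  b5: {i,n} / ∅
  b6: {b,m} / ∅

Liveness:
  b0: in=∅ out={i,m}
  b1: in={i} out={i}
  b2: in={i,m} out=∅
  b3: in={i} out=∅
  b4: in=∅ out={i,m}
  b5: in=∅ out=∅
  b6: in=∅ out=∅

Conflict graph:
  b — {i,m}
  i — {b,m,n}
  m — {b,i}
  n — {i}

Colouring:
  lower bound: {b,i,m} mutually conflict ⇒ χ ≥ 3
  3-colouring: r0={i}  r1={b,n}  r2={m}
  χ = 3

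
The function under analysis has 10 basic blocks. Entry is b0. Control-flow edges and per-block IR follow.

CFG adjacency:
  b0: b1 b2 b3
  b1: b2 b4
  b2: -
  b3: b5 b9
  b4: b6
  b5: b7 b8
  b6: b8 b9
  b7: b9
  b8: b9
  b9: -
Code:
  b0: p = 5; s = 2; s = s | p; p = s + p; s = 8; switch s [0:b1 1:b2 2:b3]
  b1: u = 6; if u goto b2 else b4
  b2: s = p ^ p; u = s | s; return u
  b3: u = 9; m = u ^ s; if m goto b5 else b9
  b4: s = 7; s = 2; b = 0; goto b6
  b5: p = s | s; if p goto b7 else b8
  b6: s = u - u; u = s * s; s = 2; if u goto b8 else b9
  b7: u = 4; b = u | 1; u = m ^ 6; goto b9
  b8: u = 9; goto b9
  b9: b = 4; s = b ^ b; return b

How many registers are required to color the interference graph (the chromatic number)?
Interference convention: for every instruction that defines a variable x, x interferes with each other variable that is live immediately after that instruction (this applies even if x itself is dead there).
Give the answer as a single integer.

Per-block:
  b0 def {p,s} use ∅
  b1 def {u} use ∅
  b2 def {s,u} use {p}
  b3 def {m,u} use {s}
  b4 def {b,s} use ∅
  b5 def {p} use {s}
  b6 def {s,u} use {u}
  b7 def {b,u} use {m}
  b8 def {u} use ∅
  b9 def {b,s} use ∅

Liveness:
  b0 li=∅ lo={p,s}
  b1 li={p} lo={p,u}
  b2 li={p} lo=∅
  b3 li={s} lo={m,s}
  b4 li={u} lo={u}
  b5 li={m,s} lo={m}
  b6 li={u} lo=∅
  b7 li={m} lo=∅
  b8 li=∅ lo=∅
  b9 li=∅ lo=∅

Interfere edges:
  b — {m,s,u}
  m — {b,p,s,u}
  p — {m,s,u}
  s — {b,m,p,u}
  u — {b,m,p,s}

Chromatic number:
  {b,m,s,u} pairwise interfere (4-clique) ⇒ χ ≥ 4
  4-colouring: r0={m}  r1={s}  r2={u}  r3={b,p}
  χ = 4

Answer: 4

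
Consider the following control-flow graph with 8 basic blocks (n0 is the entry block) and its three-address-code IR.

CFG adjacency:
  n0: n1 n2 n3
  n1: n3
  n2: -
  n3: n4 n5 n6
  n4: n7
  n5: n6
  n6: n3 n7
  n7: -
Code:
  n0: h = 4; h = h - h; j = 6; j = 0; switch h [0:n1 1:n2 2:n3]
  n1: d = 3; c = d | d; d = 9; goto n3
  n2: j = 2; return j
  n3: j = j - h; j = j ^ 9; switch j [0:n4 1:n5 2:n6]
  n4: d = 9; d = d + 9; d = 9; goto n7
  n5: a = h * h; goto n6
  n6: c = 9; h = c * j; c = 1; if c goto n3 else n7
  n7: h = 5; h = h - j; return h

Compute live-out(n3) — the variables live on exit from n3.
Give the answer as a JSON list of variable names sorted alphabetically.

Answer: ["h", "j"]

Analysis:
def/use:
  n0 def {h,j} use ∅
  n1 def {c,d} use ∅
  n2 def {j} use ∅
  n3 def {j} use {h,j}
  n4 def {d} use ∅
  n5 def {a} use {h}
  n6 def {c,h} use {j}
  n7 def {h} use {j}

Live sets:
  n0: in=∅ out={h,j}
  n1: in={h,j} out={h,j}
  n2: in=∅ out=∅
  n3: in={h,j} out={h,j}
  n4: in={j} out={j}
  n5: in={h,j} out={j}
  n6: in={j} out={h,j}
  n7: in={j} out=∅

live-out(n3) = ["h", "j"]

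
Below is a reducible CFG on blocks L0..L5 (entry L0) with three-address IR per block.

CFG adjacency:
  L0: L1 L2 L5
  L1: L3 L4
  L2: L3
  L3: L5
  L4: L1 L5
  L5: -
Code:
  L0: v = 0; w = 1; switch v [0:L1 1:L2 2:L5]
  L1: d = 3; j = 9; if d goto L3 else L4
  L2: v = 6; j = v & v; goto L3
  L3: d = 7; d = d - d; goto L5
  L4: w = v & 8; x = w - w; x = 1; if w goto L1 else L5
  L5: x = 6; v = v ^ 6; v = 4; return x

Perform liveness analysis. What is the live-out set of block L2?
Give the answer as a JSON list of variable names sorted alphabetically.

def/use:
  L0 def {v,w} use ∅
  L1 def {d,j} use ∅
  L2 def {j,v} use ∅
  L3 def {d} use ∅
  L4 def {w,x} use {v}
  L5 def {v,x} use {v}

Liveness:
  L0: in=∅ out={v}
  L1: in={v} out={v}
  L2: in=∅ out={v}
  L3: in={v} out={v}
  L4: in={v} out={v}
  L5: in={v} out=∅

live-out(L2) = ["v"]

Answer: ["v"]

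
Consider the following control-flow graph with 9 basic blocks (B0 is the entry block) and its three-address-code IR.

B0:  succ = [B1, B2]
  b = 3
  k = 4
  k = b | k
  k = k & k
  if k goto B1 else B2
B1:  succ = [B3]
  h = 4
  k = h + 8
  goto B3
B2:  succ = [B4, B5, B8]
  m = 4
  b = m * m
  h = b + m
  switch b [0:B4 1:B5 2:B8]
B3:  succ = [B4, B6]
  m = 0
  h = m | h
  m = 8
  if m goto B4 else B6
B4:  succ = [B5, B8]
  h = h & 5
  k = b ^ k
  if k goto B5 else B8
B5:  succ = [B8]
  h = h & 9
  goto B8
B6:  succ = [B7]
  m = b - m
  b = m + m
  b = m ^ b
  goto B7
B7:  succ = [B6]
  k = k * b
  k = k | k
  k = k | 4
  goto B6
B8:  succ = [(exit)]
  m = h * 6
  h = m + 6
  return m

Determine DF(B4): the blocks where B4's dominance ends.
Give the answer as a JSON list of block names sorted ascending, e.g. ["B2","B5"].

Answer: ["B5", "B8"]

Working:
idom tree: B1←B0 B2←B0 B3←B1 B4←B0 B5←B0 B6←B3 B7←B6 B8←B0
Dom∩ at merges:
  B4: preds {B2,B3}: {B0,B2} ∩ {B0,B1,B3} = {B0}; idom=B0
  B5: preds {B2,B4}: {B0,B2} ∩ {B0,B4} = {B0}; idom=B0
  B6: preds {B3,B7}: {B0,B1,B3} ∩ {B0,B1,B3,B6,B7} = {B0,B1,B3}; idom=B3
  B8: preds {B2,B4,B5}: {B0,B2} ∩ {B0,B4} ∩ {B0,B5} = {B0}; idom=B0

DF walk-up:
  B4←B2: walk B2 to B0
  B4←B3: walk B3→B1 to B0
  B5←B2: walk B2 to B0
  B5←B4: walk B4 to B0
  B6←B3: walk · to B3
  B6←B7: walk B7→B6 to B3
  B8←B2: walk B2 to B0
  B8←B4: walk B4 to B0
  B8←B5: walk B5 to B0
  DF(B0)=∅
  DF(B1)={B4}
  DF(B2)={B4,B5,B8}
  DF(B3)={B4}
  DF(B4)={B5,B8}
  DF(B5)={B8}
  DF(B6)={B6}
  DF(B7)={B6}
  DF(B8)=∅

DF(B4) = ["B5", "B8"]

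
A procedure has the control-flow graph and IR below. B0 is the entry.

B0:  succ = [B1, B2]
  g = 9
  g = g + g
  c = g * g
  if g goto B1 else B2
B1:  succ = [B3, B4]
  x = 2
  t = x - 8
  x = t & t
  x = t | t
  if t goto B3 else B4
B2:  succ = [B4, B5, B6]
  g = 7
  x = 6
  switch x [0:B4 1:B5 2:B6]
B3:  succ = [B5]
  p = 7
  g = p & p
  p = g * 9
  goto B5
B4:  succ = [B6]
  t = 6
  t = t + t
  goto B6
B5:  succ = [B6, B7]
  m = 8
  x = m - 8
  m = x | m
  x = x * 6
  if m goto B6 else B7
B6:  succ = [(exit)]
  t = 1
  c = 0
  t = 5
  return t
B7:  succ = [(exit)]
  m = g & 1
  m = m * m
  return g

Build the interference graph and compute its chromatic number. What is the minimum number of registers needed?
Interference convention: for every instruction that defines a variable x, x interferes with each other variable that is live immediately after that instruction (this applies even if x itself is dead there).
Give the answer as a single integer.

def/use:
  B0 def {c,g} use ∅
  B1 def {t,x} use ∅
  B2 def {g,x} use ∅
  B3 def {g,p} use ∅
  B4 def {t} use ∅
  B5 def {m,x} use ∅
  B6 def {c,t} use ∅
  B7 def {m} use {g}

Live sets:
  live B0: ∅→∅
  live B1: ∅→∅
  live B2: ∅→{g}
  live B3: ∅→{g}
  live B4: ∅→∅
  live B5: {g}→{g}
  live B6: ∅→∅
  live B7: {g}→∅

Interference:
  c — {g}
  g — {c,m,p,x}
  m — {g,x}
  p — {g}
  t — {x}
  x — {g,m,t}

Chromatic number:
  {g,m,x} pairwise interfere (3-clique) ⇒ χ ≥ 3
  3-colouring: r0={g,t}  r1={c,p,x}  r2={m}
  χ = 3

Answer: 3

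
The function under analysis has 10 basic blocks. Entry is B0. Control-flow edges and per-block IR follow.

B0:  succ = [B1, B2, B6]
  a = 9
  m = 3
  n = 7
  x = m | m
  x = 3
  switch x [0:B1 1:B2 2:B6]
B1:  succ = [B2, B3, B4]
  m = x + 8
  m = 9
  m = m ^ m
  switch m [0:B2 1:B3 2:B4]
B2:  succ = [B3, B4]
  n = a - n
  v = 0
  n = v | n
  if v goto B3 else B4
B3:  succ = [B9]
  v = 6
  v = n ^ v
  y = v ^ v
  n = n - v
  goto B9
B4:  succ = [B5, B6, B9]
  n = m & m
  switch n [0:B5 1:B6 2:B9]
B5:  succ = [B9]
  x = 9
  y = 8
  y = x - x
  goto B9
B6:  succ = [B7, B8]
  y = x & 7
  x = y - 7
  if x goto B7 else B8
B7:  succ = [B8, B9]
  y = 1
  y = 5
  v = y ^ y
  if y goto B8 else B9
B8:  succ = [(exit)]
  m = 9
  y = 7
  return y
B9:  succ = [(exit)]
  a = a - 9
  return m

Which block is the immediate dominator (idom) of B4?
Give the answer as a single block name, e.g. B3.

idom tree: B1←B0 B2←B0 B3←B0 B4←B0 B5←B4 B6←B0 B7←B6 B8←B6 B9←B0
Join-block Dom:
  B2: preds {B0,B1}: {B0} ∩ {B0,B1} = {B0}; idom=B0
  B3: preds {B1,B2}: {B0,B1} ∩ {B0,B2} = {B0}; idom=B0
  B4: preds {B1,B2}: {B0,B1} ∩ {B0,B2} = {B0}; idom=B0
  B6: preds {B0,B4}: {B0} ∩ {B0,B4} = {B0}; idom=B0
  B8: preds {B6,B7}: {B0,B6} ∩ {B0,B6,B7} = {B0,B6}; idom=B6
  B9: preds {B3,B4,B5,B7}: {B0,B3} ∩ {B0,B4} ∩ {B0,B4,B5} ∩ {B0,B6,B7} = {B0}; idom=B0

idom(B4) = B0

Answer: B0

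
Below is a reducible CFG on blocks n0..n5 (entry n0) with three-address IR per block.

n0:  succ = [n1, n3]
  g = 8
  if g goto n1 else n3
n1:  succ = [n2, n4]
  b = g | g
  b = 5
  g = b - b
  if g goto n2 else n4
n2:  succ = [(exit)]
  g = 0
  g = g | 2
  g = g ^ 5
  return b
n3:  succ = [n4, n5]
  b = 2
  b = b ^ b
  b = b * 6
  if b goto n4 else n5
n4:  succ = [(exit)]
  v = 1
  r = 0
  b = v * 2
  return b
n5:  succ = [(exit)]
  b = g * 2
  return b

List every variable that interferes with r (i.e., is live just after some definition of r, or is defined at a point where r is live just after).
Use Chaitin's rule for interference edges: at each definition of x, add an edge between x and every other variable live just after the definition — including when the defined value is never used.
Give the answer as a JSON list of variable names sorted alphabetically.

Answer: ["v"]

Analysis:
Block summaries:
  n0: def={g} ue=∅
  n1: def={b,g} ue={g}
  n2: def={g} ue={b}
  n3: def={b} ue=∅
  n4: def={b,r,v} ue=∅
  n5: def={b} ue={g}

Live sets:
  live n0: ∅→{g}
  live n1: {g}→{b}
  live n2: {b}→∅
  live n3: {g}→{g}
  live n4: ∅→∅
  live n5: {g}→∅

Interfere edges:
  b: {g}
  g: {b}
  r: {v}
  v: {r}

N(r) = ["v"]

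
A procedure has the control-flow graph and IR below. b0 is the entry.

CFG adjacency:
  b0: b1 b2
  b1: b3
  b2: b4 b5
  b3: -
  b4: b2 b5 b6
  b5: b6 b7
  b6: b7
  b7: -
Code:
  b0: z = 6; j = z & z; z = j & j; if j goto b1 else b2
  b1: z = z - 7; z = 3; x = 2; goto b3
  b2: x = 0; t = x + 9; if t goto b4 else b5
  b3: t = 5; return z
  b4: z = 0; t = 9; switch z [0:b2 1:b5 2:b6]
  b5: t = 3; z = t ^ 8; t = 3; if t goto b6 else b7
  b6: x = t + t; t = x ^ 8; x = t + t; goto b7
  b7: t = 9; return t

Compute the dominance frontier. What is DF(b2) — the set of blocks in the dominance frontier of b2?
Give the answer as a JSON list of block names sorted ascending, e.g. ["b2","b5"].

idom tree: b1←b0 b2←b0 b3←b1 b4←b2 b5←b2 b6←b2 b7←b2
Join-block Dom:
  b2: preds {b0,b4}: {b0} ∩ {b0,b2,b4} = {b0}; idom=b0
  b5: preds {b2,b4}: {b0,b2} ∩ {b0,b2,b4} = {b0,b2}; idom=b2
  b6: preds {b4,b5}: {b0,b2,b4} ∩ {b0,b2,b5} = {b0,b2}; idom=b2
  b7: preds {b5,b6}: {b0,b2,b5} ∩ {b0,b2,b6} = {b0,b2}; idom=b2

DF walk-up:
  b2←b0: walk · to b0
  b2←b4: walk b4→b2 to b0
  b5←b2: walk · to b2
  b5←b4: walk b4 to b2
  b6←b4: walk b4 to b2
  b6←b5: walk b5 to b2
  b7←b5: walk b5 to b2
  b7←b6: walk b6 to b2
  b0: DF=∅
  b1: DF=∅
  b2: DF={b2}
  b3: DF=∅
  b4: DF={b2,b5,b6}
  b5: DF={b6,b7}
  b6: DF={b7}
  b7: DF=∅

DF(b2) = ["b2"]

Answer: ["b2"]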